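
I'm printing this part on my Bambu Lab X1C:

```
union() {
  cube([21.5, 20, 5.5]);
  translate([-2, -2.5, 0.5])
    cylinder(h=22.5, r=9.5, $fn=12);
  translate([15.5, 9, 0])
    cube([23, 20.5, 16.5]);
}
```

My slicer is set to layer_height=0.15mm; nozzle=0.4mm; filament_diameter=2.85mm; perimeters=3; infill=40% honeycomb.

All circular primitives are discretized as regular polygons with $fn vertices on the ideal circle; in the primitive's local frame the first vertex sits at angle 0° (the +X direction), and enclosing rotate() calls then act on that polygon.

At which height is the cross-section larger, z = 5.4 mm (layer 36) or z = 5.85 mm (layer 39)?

layer 36 (z = 5.4 mm)

Layer 36 (z = 5.4): the cube is present — its section is the full 21.5×20 rectangle (area 430.00 mm²); the r=9.5 cylinder at (-2, -2.5) contributes a regular 12-gon of circumradius 9.5 (area = (12/2)·9.500²·sin(360°/12) = 270.75 mm²); the cube at (15.5, 9) is present — its section is the full 23×20.5 rectangle (area 471.50 mm²); Taking the union: the regions partially overlap — summed areas 1172.25 mm² minus the doubly-counted overlap 97.31 mm² gives 1074.94 mm² — area = 1074.94 mm². So its area = 1074.94 mm². Layer 39 (z = 5.85): the cube does not reach this height (z outside [0, 5.5]); the r=9.5 cylinder at (-2, -2.5) contributes a regular 12-gon of circumradius 9.5 (area = (12/2)·9.500²·sin(360°/12) = 270.75 mm²); the cube at (15.5, 9) (footprint 23×20.5) is included at this height (area 471.50 mm²); Combining (union): the 2 present regions are separate (no shared area or edge), so areas and boundary lengths simply add and each stays a separate island — area = 742.25 mm². So its area = 742.25 mm². Layer 36 is larger (1074.94 vs 742.25 mm²).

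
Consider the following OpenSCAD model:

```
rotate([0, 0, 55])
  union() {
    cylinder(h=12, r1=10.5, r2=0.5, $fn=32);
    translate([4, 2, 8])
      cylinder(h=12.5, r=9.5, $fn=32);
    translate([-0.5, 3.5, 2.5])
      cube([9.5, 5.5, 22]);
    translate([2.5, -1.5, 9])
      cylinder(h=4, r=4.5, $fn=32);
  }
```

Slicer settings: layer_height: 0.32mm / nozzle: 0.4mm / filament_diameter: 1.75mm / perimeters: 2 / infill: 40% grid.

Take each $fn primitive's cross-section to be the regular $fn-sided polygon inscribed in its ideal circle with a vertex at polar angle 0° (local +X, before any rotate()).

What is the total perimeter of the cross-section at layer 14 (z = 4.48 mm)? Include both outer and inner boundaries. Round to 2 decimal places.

55.54 mm

At z = 4.48 mm: the cone contributes a regular 32-gon of circumradius 6.767 (interpolated between r1=10.5 and r2=0.5 at t=0.373) (perimeter = 2·32·6.767·sin(180°/32) = 42.45 mm); the cylinder at (4, 2) does not reach this height (z outside [8, 20.5]); the cube at (-0.5, 3.5) (footprint 9.5×5.5) is included at this height (perimeter 30.00 mm); the cylinder at (2.5, -1.5) is absent (z outside [9, 13]); Merging all regions: the regions partially overlap (shared area 14.85 mm²), so the edge portions inside another operand are dropped and the merged outline is re-measured after clipping — boundary = 55.54 mm; (whole slice rotated 55° about Z — lengths, areas and connectivity unchanged). Overall, the cross-section is a single solid region. Total boundary length (outer) = 55.54 mm.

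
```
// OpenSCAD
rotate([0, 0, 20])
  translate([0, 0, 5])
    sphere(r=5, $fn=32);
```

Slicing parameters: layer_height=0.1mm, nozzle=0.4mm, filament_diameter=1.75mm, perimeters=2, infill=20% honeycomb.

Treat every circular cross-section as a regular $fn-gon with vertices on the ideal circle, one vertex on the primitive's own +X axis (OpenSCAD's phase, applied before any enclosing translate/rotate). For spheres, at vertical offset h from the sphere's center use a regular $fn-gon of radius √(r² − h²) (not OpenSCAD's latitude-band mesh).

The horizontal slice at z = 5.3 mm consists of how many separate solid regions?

At z = 5.3 mm: the sphere: section is a regular 32-gon, circumradius = √(r²−h²) = √(5²−0.3²) = 4.991; (whole slice rotated 20° about Z — lengths, areas and connectivity unchanged). The result has 1 disconnected region.

1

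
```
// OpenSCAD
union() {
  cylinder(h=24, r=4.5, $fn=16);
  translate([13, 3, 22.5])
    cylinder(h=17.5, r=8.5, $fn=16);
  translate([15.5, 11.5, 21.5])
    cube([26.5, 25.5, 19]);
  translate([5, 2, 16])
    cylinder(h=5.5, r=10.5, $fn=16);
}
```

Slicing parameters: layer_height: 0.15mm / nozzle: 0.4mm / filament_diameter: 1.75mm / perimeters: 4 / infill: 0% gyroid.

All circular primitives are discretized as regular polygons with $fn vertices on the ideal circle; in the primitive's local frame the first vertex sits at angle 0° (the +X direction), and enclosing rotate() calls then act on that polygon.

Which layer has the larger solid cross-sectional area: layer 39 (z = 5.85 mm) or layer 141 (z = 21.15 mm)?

layer 141 (z = 21.15 mm)

Layer 39 (z = 5.85): the cylinder: section is a regular 16-gon, circumradius r=4.5 (area = (16/2)·4.500²·sin(360°/16) = 61.99 mm²); the cylinder at (13, 3) is not intersected at this z (z outside [22.5, 40]); the cube at (15.5, 11.5) is absent (z outside [21.5, 40.5]); the cylinder at (5, 2) is absent (z outside [16, 21.5]); Taking the union: only the r=4.5 cylinder is present, so the union is just that shape — area = 61.99 mm². So its area = 61.99 mm². Layer 141 (z = 21.15): the r=4.5 cylinder contributes a regular 16-gon of circumradius 4.5 (area = (16/2)·4.500²·sin(360°/16) = 61.99 mm²); the cylinder at (13, 3) is absent (z outside [22.5, 40]); the cube at (15.5, 11.5) is absent (z outside [21.5, 40.5]); the r=10.5 cylinder at (5, 2) gives a regular 16-gon of circumradius 10.5 (constant along its height) (area = (16/2)·10.500²·sin(360°/16) = 337.53 mm²); Merging all regions: the r=4.5 cylinder lies entirely inside the r=10.5 cylinder at (5, 2), so the union is just the r=10.5 cylinder at (5, 2) — area = 337.53 mm². So its area = 337.53 mm². Layer 141 is larger (337.53 vs 61.99 mm²).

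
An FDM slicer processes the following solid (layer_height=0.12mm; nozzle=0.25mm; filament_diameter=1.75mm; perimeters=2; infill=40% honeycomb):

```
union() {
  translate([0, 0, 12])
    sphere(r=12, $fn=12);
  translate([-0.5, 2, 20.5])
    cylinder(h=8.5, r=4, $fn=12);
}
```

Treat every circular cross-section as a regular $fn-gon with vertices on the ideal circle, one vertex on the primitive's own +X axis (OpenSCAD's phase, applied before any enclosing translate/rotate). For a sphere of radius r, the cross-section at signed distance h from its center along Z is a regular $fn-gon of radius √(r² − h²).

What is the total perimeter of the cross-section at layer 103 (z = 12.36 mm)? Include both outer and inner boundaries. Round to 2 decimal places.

74.51 mm

At z = 12.36 mm: the r=12 sphere slices to a regular 12-gon of circumradius 11.995 (√(r²−h²) with h=0.36 from center) (perimeter = 2·12·11.995·sin(180°/12) = 74.51 mm); the cylinder at (-0.5, 2) is not intersected at this z (z outside [20.5, 29]); Combining (union): only the r=12 sphere is present, so the union is just that shape — boundary = 74.51 mm. Overall, the cross-section is a single solid region. Total boundary length (outer) = 74.51 mm.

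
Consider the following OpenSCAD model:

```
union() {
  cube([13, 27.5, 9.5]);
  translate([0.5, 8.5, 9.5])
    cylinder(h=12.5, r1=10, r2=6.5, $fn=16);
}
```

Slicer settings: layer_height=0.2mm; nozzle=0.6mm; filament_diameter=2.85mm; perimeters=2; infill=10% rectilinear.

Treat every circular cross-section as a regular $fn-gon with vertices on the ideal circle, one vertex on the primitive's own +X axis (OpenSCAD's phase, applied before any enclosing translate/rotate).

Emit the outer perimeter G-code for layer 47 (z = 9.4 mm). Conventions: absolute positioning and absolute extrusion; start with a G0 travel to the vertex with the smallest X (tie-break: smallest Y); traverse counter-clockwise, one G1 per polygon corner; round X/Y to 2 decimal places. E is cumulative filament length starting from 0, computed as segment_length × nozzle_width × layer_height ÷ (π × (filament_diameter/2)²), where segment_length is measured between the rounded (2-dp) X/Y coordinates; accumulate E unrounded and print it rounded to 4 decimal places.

G0 X0.00 Y0.00 Z9.40
G1 X13.00 Y0.00 E0.2445
G1 X13.00 Y27.50 E0.7618
G1 X0.00 Y27.50 E1.0064
G1 X0.00 Y0.00 E1.5237

At z = 9.4 mm: the cube (footprint 13×27.5) is included at this height; the cone at (0.5, 8.5) is absent (z outside [9.5, 22]); Combining (union): only the 13×27.5 cube is present, so the union is just that shape — 1 connected region. The outline is a single polygon with 4 vertices. Extrusion per mm of travel: 0.6 × 0.2 / (π × 1.425²) = 0.018811. Accumulating E over each segment gives final E = 1.5237.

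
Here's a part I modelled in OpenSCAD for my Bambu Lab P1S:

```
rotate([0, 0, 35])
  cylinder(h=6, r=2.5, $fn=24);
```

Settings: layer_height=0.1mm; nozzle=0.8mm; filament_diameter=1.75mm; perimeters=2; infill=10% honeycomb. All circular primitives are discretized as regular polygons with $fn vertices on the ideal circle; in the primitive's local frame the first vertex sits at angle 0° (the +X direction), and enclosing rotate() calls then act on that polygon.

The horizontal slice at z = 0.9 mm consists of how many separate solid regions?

At z = 0.9 mm: the r=2.5 cylinder gives a regular 24-gon of circumradius 2.5 (constant along its height); (whole slice rotated 35° about Z — lengths, areas and connectivity unchanged). The result has 1 disconnected region.

1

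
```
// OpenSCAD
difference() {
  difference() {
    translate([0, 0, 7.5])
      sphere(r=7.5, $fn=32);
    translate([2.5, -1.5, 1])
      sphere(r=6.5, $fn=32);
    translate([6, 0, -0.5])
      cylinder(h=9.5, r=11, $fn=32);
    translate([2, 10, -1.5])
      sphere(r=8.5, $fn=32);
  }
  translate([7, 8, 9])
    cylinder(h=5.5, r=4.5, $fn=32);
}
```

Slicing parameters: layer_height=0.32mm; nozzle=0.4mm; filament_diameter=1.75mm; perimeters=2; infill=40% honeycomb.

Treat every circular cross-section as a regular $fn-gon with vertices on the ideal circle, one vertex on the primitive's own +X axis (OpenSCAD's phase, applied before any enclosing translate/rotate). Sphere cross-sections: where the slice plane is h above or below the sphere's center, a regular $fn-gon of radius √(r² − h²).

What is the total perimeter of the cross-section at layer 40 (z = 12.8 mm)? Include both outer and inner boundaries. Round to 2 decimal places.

At z = 12.8 mm: the sphere: section is a regular 32-gon, circumradius = √(r²−h²) = √(7.5²−5.3²) = 5.307 (perimeter = 2·32·5.307·sin(180°/32) = 33.29 mm); the sphere at (2.5, -1.5) is absent (|z−center|=11.800 > r=6.5); the cylinder at (6, 0) is absent (z outside [-0.5, 9]); the sphere at (2, 10) does not reach this height (|z−center|=14.300 > r=8.5); Subtracting the remaining from the first: none of the subtracted shapes is present at this height, so the r=7.5 sphere is unchanged — boundary = 33.29 mm; the r=4.5 cylinder at (7, 8) gives a regular 32-gon of circumradius 4.5 (constant along its height) (perimeter = 2·32·4.500·sin(180°/32) = 28.23 mm); Subtracting the remaining from the first: starting from that combined region, the r=4.5 cylinder at (7, 8) misses the remaining region (no effect) — boundary = 33.29 mm. Overall, the cross-section is a single solid region. Total boundary length (outer) = 33.29 mm.

33.29 mm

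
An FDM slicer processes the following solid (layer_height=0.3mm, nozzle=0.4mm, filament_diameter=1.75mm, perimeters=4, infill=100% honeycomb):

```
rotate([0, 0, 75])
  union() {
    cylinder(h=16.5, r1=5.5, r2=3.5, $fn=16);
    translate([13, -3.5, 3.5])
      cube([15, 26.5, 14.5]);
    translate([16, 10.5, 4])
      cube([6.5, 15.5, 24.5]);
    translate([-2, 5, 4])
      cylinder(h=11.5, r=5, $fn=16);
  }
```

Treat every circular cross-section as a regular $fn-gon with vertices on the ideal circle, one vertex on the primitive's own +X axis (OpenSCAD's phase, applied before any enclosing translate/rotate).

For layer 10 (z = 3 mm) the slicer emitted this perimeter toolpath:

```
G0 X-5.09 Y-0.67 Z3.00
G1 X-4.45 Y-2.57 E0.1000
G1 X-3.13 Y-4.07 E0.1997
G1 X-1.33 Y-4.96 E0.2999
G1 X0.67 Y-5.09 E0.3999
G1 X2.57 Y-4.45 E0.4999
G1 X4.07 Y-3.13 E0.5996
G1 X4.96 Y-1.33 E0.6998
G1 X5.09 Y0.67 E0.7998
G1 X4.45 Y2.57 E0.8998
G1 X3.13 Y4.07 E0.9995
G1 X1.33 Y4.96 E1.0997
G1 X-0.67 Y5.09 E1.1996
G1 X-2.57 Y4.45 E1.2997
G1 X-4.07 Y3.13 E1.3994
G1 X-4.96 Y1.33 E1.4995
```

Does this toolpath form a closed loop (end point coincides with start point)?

no

Start point (G0): (-5.09, -0.67). End point (last G1): the path does not return to the start — open.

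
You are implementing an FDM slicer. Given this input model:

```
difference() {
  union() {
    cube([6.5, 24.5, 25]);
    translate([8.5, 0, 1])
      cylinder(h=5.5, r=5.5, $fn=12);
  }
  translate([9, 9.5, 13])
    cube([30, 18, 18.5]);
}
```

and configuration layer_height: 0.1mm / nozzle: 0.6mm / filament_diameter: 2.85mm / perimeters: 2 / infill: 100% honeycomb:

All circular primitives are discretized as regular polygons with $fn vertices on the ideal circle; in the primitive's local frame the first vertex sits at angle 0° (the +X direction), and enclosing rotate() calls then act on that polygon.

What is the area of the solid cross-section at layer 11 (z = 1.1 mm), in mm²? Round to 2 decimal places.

237.78 mm²

At z = 1.1 mm: the cube is present — its section is the full 6.5×24.5 rectangle (area 159.25 mm²); the r=5.5 cylinder at (8.5, 0) gives a regular 12-gon of circumradius 5.5 (constant along its height) (area = (12/2)·5.500²·sin(360°/12) = 90.75 mm²); Taking the union: the regions partially overlap — summed areas 250.00 mm² minus the doubly-counted overlap 12.22 mm² gives 237.78 mm² — area = 237.78 mm²; the cube at (9, 9.5) does not reach this height (z outside [13, 31.5]); Subtracting the remaining from the first: none of the subtracted shapes is present at this height, so the result so far is unchanged — area = 237.78 mm². Overall, the cross-section is a single solid region. Net area = 237.78 mm².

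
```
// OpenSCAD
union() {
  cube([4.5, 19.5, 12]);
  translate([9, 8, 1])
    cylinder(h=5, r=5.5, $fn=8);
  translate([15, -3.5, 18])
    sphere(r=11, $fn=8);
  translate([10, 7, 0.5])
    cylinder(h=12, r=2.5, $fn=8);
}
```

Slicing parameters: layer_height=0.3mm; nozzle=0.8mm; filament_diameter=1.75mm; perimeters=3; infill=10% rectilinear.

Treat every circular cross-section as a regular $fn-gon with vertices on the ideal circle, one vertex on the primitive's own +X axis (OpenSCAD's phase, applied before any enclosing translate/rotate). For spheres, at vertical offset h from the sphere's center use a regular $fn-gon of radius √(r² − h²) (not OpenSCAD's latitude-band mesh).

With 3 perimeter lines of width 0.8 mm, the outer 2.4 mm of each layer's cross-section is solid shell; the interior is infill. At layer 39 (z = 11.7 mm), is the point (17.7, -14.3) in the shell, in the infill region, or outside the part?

At z = 11.7 mm: the cube is present — its section is the full 4.5×19.5 rectangle; the cylinder at (9, 8) does not reach this height (z outside [1, 6]); the r=11 sphere at (15, -3.5) slices to a regular 8-gon of circumradius 9.017 (√(r²−h²) with h=6.3 from center); the r=2.5 cylinder at (10, 7) gives a regular 8-gon of circumradius 2.5 (constant along its height); Taking the union: the 3 present regions are separate (no shared area or edge), so areas and boundary lengths simply add and each stays a separate island — 3 connected regions. Overall, the cross-section has 3 separate islands. The nearest boundary edge runs (21.38, -9.88)→(15.00, -12.52); distance from the point to it = 2.68 mm. The point is not inside any of the regions above, so it lies outside the cross-section (2.68 mm from the nearest boundary).

outside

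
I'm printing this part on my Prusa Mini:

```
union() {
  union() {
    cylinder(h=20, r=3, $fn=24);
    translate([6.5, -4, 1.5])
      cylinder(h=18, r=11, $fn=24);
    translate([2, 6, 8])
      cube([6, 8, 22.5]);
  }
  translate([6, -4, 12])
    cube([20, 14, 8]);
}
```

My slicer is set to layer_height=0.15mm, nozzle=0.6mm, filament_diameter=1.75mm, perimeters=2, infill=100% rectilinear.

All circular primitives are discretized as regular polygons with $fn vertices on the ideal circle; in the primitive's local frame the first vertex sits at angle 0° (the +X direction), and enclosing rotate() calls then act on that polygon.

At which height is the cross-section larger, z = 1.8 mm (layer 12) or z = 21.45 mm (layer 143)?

layer 12 (z = 1.8 mm)

Layer 12 (z = 1.8): the r=3 cylinder gives a regular 24-gon of circumradius 3 (constant along its height) (area = (24/2)·3.000²·sin(360°/24) = 27.95 mm²); the r=11 cylinder at (6.5, -4) gives a regular 24-gon of circumradius 11 (constant along its height) (area = (24/2)·11.000²·sin(360°/24) = 375.81 mm²); the cube at (2, 6) does not reach this height (z outside [8, 30.5]); Taking the union: the r=3 cylinder lies entirely inside the r=11 cylinder at (6.5, -4), so the union is just the r=11 cylinder at (6.5, -4) — area = 375.81 mm²; the cube at (6, -4) is not intersected at this z (z outside [12, 20]); Taking the union: only that combined region is present, so the union is just that shape — area = 375.81 mm². So its area = 375.81 mm². Layer 143 (z = 21.45): the cylinder is absent (z outside [0, 20]); the cylinder at (6.5, -4) does not reach this height (z outside [1.5, 19.5]); the 6×8 cube at (2, 6) contributes its full rectangle (area 48.00 mm²); Merging all regions: only the 6×8 cube at (2, 6) is present, so the union is just that shape — area = 48.00 mm²; the cube at (6, -4) is absent (z outside [12, 20]); Combining (union): only that combined region is present, so the union is just that shape — area = 48.00 mm². So its area = 48.00 mm². Layer 12 is larger (375.81 vs 48.00 mm²).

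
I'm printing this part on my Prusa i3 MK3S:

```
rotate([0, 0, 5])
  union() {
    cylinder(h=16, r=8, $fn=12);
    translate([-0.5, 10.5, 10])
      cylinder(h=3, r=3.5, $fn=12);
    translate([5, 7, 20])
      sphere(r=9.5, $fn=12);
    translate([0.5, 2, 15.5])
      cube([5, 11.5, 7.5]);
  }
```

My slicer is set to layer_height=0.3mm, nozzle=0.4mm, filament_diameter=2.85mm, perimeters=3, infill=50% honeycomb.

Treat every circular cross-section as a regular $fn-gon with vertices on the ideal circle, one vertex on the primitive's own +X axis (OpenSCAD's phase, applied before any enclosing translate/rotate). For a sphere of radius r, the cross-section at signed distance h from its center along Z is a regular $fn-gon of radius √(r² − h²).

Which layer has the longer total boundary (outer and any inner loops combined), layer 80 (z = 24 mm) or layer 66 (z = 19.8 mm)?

Layer 80 (z = 24): the cylinder does not reach this height (z outside [0, 16]); the cylinder at (-0.5, 10.5) is not intersected at this z (z outside [10, 13]); the r=9.5 sphere at (5, 7) slices to a regular 12-gon of circumradius 8.617 (√(r²−h²) with h=4 from center) (perimeter = 2·12·8.617·sin(180°/12) = 53.52 mm); the cube at (0.5, 2) is absent (z outside [15.5, 23]); Merging all regions: only the r=9.5 sphere at (5, 7) is present, so the union is just that shape — boundary = 53.52 mm; (rotated 5° about Z; rotation is an isometry so areas/perimeters/island counts are preserved). So its perimeter = 53.52 mm. Layer 66 (z = 19.8): the cylinder is not intersected at this z (z outside [0, 16]); the cylinder at (-0.5, 10.5) does not reach this height (z outside [10, 13]); the r=9.5 sphere at (5, 7) slices to a regular 12-gon of circumradius 9.498 (√(r²−h²) with h=0.2 from center) (perimeter = 2·12·9.498·sin(180°/12) = 59.00 mm); the 5×11.5 cube at (0.5, 2) contributes its full rectangle (perimeter 33.00 mm); Taking the union: the 5×11.5 cube at (0.5, 2) lies entirely inside the r=9.5 sphere at (5, 7), so the union is just the r=9.5 sphere at (5, 7) — boundary = 59.00 mm; (rotated 5° about Z; rotation is an isometry so areas/perimeters/island counts are preserved). So its perimeter = 59.00 mm. Layer 66 is larger (59.00 vs 53.52 mm).

layer 66 (z = 19.8 mm)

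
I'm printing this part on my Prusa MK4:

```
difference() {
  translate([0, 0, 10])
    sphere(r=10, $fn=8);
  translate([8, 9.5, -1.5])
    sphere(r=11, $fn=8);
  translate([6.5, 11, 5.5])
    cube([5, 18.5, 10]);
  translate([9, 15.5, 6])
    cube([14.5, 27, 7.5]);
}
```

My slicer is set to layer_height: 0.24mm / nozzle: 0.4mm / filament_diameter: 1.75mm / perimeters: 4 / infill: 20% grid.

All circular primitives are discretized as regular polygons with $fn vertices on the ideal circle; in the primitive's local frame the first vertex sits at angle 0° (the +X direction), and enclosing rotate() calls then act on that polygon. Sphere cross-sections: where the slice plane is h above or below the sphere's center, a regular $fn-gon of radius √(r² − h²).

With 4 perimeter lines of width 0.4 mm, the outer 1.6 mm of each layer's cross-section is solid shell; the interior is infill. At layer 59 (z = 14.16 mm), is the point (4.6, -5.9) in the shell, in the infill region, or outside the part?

At z = 14.16 mm: the r=10 sphere slices to a regular 8-gon of circumradius 9.094 (√(r²−h²) with h=4.16 from center); the sphere at (8, 9.5) does not reach this height (|z−center|=15.660 > r=11); the 5×18.5 cube at (6.5, 11) contributes its full rectangle; the cube at (9, 15.5) does not reach this height (z outside [6, 13.5]); After the difference (first − rest): starting from the r=10 sphere, the 5×18.5 cube at (6.5, 11) misses the remaining region (no effect) — 1 connected region. Overall, the cross-section is a single solid region. The nearest boundary edge runs (6.43, -6.43)→(-0.00, -9.09); distance from the point to it = 1.19 mm. The point is inside the cross-section, 1.19 mm from the nearest boundary — within the 1.6 mm shell band (4 × 0.4).

shell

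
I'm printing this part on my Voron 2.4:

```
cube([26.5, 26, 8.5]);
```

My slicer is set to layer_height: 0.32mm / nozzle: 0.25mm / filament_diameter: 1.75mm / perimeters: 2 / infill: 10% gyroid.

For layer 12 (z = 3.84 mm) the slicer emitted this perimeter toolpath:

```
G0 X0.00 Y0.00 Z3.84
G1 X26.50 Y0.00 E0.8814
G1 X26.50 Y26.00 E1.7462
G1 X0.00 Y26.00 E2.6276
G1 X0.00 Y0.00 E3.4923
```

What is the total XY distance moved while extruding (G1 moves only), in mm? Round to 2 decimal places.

105.00 mm

Sum the Euclidean lengths of each G1 segment: total = 105.00 mm.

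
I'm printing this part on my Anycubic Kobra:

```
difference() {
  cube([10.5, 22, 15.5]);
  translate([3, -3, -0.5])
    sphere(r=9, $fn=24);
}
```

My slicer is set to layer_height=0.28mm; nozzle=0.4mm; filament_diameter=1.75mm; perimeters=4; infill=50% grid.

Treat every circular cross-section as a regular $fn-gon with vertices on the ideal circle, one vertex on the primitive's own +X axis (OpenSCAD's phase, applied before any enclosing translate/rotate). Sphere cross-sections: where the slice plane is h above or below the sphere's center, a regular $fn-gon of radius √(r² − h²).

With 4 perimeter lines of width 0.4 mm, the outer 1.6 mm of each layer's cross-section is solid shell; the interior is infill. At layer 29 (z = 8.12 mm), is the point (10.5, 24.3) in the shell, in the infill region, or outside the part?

outside

At z = 8.12 mm: the cube is present — its section is the full 10.5×22 rectangle; the r=9 sphere at (3, -3) slices to a regular 24-gon of circumradius 2.588 (√(r²−h²) with h=8.62 from center); Subtracting the remaining from the first: starting from the 10.5×22 cube, the r=9 sphere at (3, -3) misses the remaining region (no effect) — 1 connected region. Overall, the cross-section is a single solid region. The nearest boundary edge runs (0.00, 22.00)→(10.50, 22.00); distance from the point to it = 2.30 mm. The point is not inside any of the regions above, so it lies outside the cross-section (2.30 mm from the nearest boundary).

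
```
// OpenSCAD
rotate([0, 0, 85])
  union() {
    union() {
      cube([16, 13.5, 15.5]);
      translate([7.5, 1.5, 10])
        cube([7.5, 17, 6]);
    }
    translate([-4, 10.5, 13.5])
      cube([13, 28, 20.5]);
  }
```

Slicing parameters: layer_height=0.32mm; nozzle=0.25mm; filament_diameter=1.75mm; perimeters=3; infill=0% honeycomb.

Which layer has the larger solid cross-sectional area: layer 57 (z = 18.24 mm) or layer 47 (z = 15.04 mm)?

layer 47 (z = 15.04 mm)

Layer 57 (z = 18.24): the cube does not reach this height (z outside [0, 15.5]); the cube at (7.5, 1.5) does not reach this height (z outside [10, 16]); Combining (union): nothing is present at this height; the 13×28 cube at (-4, 10.5) contributes its full rectangle (area 364.00 mm²); Merging all regions: only the 13×28 cube at (-4, 10.5) is present, so the union is just that shape — area = 364.00 mm²; (rotated 85° about Z; rotation is an isometry so areas/perimeters/island counts are preserved). So its area = 364.00 mm². Layer 47 (z = 15.04): the cube (footprint 16×13.5) is included at this height (area 216.00 mm²); the cube at (7.5, 1.5) (footprint 7.5×17) is included at this height (area 127.50 mm²); Merging all regions: the regions partially overlap — summed areas 343.50 mm² minus the doubly-counted overlap 90.00 mm² gives 253.50 mm² — area = 253.50 mm²; the 13×28 cube at (-4, 10.5) contributes its full rectangle (area 364.00 mm²); Merging all regions: the regions partially overlap — summed areas 617.50 mm² minus the doubly-counted overlap 34.50 mm² gives 583.00 mm² — area = 583.00 mm²; (whole slice rotated 85° about Z — lengths, areas and connectivity unchanged). So its area = 583.00 mm². Layer 47 is larger (583.00 vs 364.00 mm²).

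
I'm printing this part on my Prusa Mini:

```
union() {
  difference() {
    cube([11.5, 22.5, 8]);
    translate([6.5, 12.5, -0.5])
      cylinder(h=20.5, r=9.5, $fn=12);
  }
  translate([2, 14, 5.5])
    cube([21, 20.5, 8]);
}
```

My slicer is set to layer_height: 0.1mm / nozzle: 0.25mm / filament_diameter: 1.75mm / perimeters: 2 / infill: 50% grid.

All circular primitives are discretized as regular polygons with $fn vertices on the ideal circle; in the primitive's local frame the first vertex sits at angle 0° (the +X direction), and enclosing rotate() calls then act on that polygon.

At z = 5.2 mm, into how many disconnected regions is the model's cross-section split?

At z = 5.2 mm: the cube (footprint 11.5×22.5) is included at this height; the r=9.5 cylinder at (6.5, 12.5) contributes a regular 12-gon of circumradius 9.5; Subtracting the remaining from the first: starting from the 11.5×22.5 cube, the r=9.5 cylinder at (6.5, 12.5) partially overlaps it — only the 198.19 mm² overlap (of its 270.75 mm²) is removed, clipping the outline — 2 connected regions; the cube at (2, 14) is absent (z outside [5.5, 13.5]); Combining (union): only that combined region is present, so the union is just that shape — 2 connected regions. The result has 2 disconnected regions.

2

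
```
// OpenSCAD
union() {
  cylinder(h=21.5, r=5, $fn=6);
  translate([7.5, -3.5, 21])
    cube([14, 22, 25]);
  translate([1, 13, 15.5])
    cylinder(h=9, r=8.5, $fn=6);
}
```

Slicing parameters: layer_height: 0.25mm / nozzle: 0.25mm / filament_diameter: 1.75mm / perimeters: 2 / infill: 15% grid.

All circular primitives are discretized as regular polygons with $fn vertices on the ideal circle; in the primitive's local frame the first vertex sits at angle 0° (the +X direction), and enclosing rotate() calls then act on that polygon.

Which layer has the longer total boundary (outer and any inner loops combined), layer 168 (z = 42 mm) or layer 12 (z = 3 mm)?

Layer 168 (z = 42): the cylinder is absent (z outside [0, 21.5]); the cube at (7.5, -3.5) (footprint 14×22) is included at this height (perimeter 72.00 mm); the cylinder at (1, 13) does not reach this height (z outside [15.5, 24.5]); Taking the union: only the 14×22 cube at (7.5, -3.5) is present, so the union is just that shape — boundary = 72.00 mm. So its perimeter = 72.00 mm. Layer 12 (z = 3): the cylinder: section is a regular 6-gon, circumradius r=5 (perimeter = 2·6·5.000·sin(180°/6) = 30.00 mm); the cube at (7.5, -3.5) is absent (z outside [21, 46]); the cylinder at (1, 13) does not reach this height (z outside [15.5, 24.5]); Combining (union): only the r=5 cylinder is present, so the union is just that shape — boundary = 30.00 mm. So its perimeter = 30.00 mm. Layer 168 is larger (72.00 vs 30.00 mm).

layer 168 (z = 42 mm)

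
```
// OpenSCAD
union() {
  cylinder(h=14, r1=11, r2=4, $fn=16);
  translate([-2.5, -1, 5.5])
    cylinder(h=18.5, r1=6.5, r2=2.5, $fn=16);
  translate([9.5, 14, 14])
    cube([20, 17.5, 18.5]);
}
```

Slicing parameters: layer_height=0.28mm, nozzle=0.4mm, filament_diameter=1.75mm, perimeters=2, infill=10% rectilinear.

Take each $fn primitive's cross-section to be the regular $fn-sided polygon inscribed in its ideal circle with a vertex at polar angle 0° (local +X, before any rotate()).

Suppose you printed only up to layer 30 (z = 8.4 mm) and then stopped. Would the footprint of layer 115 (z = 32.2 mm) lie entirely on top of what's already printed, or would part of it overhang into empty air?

Compare the two slices. At z = 8.4: the cone (r1=11→r2=4) has section circumradius 6.800 here — a regular 16-gon (area = (16/2)·6.800²·sin(360°/16) = 141.56 mm²); the cone at (-2.5, -1) contributes a regular 16-gon of circumradius 5.873 (interpolated between r1=6.5 and r2=2.5 at t=0.157) (area = (16/2)·5.873²·sin(360°/16) = 105.60 mm²); the cube at (9.5, 14) is not intersected at this z (z outside [14, 32.5]); Merging all regions: the regions partially overlap — summed areas 247.16 mm² minus the doubly-counted overlap 88.15 mm² gives 159.01 mm² — area = 159.01 mm². At z = 32.2: the cone is not intersected at this z (z outside [0, 14]); the cone at (-2.5, -1) is absent (z outside [5.5, 24]); the cube at (9.5, 14) (footprint 20×17.5) is included at this height (area 350.00 mm²); Combining (union): only the 20×17.5 cube at (9.5, 14) is present, so the union is just that shape — area = 350.00 mm². Checking containment: at z = 32.2 the cross-section extends beyond the z = 8.4 cross-section by about 350.00 mm².

part overhangs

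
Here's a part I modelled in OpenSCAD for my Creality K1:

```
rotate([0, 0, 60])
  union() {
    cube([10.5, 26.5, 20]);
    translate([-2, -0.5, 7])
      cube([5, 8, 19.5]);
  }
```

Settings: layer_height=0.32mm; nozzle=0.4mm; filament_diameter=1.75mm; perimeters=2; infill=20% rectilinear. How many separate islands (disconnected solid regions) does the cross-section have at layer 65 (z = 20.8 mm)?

1

At z = 20.8 mm: the cube does not reach this height (z outside [0, 20]); the 5×8 cube at (-2, -0.5) contributes its full rectangle; Merging all regions: only the 5×8 cube at (-2, -0.5) is present, so the union is just that shape — 1 connected region; (rotated 60° about Z; rotation is an isometry so areas/perimeters/island counts are preserved). Overall, the cross-section is a single solid region. Island count = 1.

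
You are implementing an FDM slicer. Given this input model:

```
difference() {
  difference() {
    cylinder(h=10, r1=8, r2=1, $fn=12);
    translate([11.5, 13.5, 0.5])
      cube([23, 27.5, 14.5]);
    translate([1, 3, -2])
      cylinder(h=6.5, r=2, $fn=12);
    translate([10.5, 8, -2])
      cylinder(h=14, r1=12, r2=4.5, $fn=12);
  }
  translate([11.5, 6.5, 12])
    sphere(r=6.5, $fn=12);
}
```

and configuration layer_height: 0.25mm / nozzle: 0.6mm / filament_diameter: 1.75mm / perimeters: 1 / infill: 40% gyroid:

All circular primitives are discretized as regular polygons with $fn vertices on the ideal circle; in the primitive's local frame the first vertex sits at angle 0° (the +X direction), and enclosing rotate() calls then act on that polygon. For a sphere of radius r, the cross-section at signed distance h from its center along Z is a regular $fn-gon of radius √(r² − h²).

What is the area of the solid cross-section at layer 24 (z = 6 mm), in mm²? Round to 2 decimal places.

43.32 mm²

At z = 6 mm: the cone (r1=8→r2=1) has section circumradius 3.800 here — a regular 12-gon (area = (12/2)·3.800²·sin(360°/12) = 43.32 mm²); the cube at (11.5, 13.5) (footprint 23×27.5) is included at this height (area 632.50 mm²); the cylinder at (1, 3) is absent (z outside [-2, 4.5]); the cone at (10.5, 8): at t=0.571 of its height the radius interpolates to r₁+(r₂−r₁)t = 7.714, giving a regular 12-gon of that circumradius (area = (12/2)·7.714²·sin(360°/12) = 178.53 mm²); After the difference (first − rest): starting from the cone (43.32 mm²), the 23×27.5 cube at (11.5, 13.5) misses the remaining region (no effect); the cone at (10.5, 8) misses the remaining region (no effect) — area = 43.32 mm²; the r=6.5 sphere at (11.5, 6.5) slices to a regular 12-gon of circumradius 2.500 (√(r²−h²) with h=6 from center) (area = (12/2)·2.500²·sin(360°/12) = 18.75 mm²); After the difference (first − rest): starting from the result so far (43.32 mm²), the r=6.5 sphere at (11.5, 6.5) misses the remaining region (no effect) — area = 43.32 mm². Overall, the cross-section is a single solid region. Net area = 43.32 mm².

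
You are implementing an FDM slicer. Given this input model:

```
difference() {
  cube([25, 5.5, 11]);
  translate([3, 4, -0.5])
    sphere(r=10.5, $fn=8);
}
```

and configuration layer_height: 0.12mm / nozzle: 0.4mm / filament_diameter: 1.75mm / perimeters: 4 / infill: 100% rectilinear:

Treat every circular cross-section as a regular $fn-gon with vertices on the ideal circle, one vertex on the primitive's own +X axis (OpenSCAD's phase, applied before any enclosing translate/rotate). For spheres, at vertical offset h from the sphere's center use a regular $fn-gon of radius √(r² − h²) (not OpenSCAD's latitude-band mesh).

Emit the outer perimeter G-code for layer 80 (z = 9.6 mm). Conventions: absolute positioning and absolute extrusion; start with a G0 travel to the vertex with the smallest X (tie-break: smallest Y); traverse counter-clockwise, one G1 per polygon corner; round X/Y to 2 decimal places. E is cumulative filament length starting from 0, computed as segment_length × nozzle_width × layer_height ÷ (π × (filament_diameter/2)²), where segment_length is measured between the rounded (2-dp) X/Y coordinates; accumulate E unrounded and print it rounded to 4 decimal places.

G0 X0.00 Y0.00 Z9.60
G1 X25.00 Y0.00 E0.4989
G1 X25.00 Y5.50 E0.6087
G1 X5.25 Y5.50 E1.0028
G1 X5.87 Y4.00 E1.0352
G1 X5.03 Y1.97 E1.0790
G1 X3.00 Y1.13 E1.1229
G1 X0.97 Y1.97 E1.1667
G1 X0.13 Y4.00 E1.2106
G1 X0.75 Y5.50 E1.2429
G1 X0.00 Y5.50 E1.2579
G1 X0.00 Y0.00 E1.3677

At z = 9.6 mm: the cube (footprint 25×5.5) is included at this height; the sphere at (3, 4): section is a regular 8-gon, circumradius = √(r²−h²) = √(10.5²−10.1²) = 2.871; After the difference (first − rest): starting from the 25×5.5 cube, the r=10.5 sphere at (3, 4) partially overlaps it — only the 19.33 mm² overlap (of its 23.31 mm²) is removed, clipping the outline — 1 connected region. The outline is a single polygon with 11 vertices. Extrusion per mm of travel: 0.4 × 0.12 / (π × 0.875²) = 0.019956. Accumulating E over each segment gives final E = 1.3677.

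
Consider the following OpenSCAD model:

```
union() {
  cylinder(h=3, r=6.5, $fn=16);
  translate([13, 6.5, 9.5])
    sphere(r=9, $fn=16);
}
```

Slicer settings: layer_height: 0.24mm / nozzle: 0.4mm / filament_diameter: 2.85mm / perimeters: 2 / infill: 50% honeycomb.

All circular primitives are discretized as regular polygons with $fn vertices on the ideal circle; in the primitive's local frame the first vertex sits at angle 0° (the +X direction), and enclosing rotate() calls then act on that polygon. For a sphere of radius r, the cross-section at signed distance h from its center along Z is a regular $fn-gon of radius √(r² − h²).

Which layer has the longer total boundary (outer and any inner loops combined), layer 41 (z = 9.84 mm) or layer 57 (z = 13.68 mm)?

layer 41 (z = 9.84 mm)

Layer 41 (z = 9.84): the cylinder is absent (z outside [0, 3]); the sphere at (13, 6.5): section is a regular 16-gon, circumradius = √(r²−h²) = √(9²−0.34²) = 8.994 (perimeter = 2·16·8.994·sin(180°/16) = 56.15 mm); Combining (union): only the r=9 sphere at (13, 6.5) is present, so the union is just that shape — boundary = 56.15 mm. So its perimeter = 56.15 mm. Layer 57 (z = 13.68): the cylinder is absent (z outside [0, 3]); the sphere at (13, 6.5): section is a regular 16-gon, circumradius = √(r²−h²) = √(9²−4.18²) = 7.970 (perimeter = 2·16·7.970·sin(180°/16) = 49.76 mm); Merging all regions: only the r=9 sphere at (13, 6.5) is present, so the union is just that shape — boundary = 49.76 mm. So its perimeter = 49.76 mm. Layer 41 is larger (56.15 vs 49.76 mm).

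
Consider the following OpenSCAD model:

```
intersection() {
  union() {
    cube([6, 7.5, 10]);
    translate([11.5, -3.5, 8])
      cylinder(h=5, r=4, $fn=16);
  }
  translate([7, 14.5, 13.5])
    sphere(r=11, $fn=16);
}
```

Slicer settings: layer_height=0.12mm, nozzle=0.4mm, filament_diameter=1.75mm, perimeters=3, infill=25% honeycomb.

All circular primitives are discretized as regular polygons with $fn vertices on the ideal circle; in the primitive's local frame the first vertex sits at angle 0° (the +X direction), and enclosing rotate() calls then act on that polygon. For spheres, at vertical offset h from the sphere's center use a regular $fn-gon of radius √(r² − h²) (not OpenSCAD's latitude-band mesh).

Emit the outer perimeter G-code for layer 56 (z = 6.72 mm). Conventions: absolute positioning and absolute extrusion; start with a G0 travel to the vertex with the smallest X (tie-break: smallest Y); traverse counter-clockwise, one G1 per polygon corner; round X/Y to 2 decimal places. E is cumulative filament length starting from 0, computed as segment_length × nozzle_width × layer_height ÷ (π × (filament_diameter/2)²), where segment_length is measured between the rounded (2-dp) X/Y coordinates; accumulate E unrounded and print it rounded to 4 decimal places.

At z = 6.72 mm: the cube (footprint 6×7.5) is included at this height; the cylinder at (11.5, -3.5) is absent (z outside [8, 13]); Merging all regions: only the 6×7.5 cube is present, so the union is just that shape — 1 connected region; the sphere at (7, 14.5): section is a regular 16-gon, circumradius = √(r²−h²) = √(11²−6.78²) = 8.662; Keeping only the common overlap: the r=11 sphere at (7, 14.5) partially overlaps that combined region; clipping to the common part keeps 3.61 mm² — 1 connected region. The outline is a single polygon with 4 vertices. Extrusion per mm of travel: 0.4 × 0.12 / (π × 0.875²) = 0.019956. Accumulating E over each segment gives final E = 0.1885.

G0 X2.18 Y7.50 Z6.72
G1 X3.69 Y6.50 E0.0361
G1 X6.00 Y6.04 E0.0831
G1 X6.00 Y7.50 E0.1123
G1 X2.18 Y7.50 E0.1885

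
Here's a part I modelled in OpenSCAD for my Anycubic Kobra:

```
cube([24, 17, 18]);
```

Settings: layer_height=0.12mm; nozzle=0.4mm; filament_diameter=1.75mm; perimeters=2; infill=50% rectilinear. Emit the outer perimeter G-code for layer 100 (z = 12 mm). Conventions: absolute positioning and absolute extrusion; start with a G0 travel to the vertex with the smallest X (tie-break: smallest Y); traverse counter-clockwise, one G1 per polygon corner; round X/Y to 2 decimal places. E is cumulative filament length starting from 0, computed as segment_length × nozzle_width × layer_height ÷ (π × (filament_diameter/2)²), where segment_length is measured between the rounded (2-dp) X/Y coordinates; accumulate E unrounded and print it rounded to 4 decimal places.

At z = 12 mm: the cube is present — its section is the full 24×17 rectangle. The outline is a single polygon with 4 vertices. Extrusion per mm of travel: 0.4 × 0.12 / (π × 0.875²) = 0.019956. Accumulating E over each segment gives final E = 1.6364.

G0 X0.00 Y0.00 Z12.00
G1 X24.00 Y0.00 E0.4789
G1 X24.00 Y17.00 E0.8182
G1 X0.00 Y17.00 E1.2971
G1 X0.00 Y0.00 E1.6364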